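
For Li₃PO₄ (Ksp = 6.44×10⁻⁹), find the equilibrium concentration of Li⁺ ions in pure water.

Li₃PO₄(s) ⇌ 3 Li⁺(aq) + PO₄³⁻(aq)
If s mol/L of Li₃PO₄ dissolves, [Li⁺] = 3s and [PO₄³⁻] = s.
Ksp = [Li⁺]^3[PO₄³⁻] = (3s)^3 · s = 27s^4 = 6.44×10⁻⁹
s = 3.93×10⁻³ M
[Li⁺] = 3s = 1.18×10⁻² M

1.18×10⁻² M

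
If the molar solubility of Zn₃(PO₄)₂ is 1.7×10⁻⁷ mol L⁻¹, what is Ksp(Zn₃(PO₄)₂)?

Zn₃(PO₄)₂(s) ⇌ 3 Zn²⁺(aq) + 2 PO₄³⁻(aq)
For each mole of Zn₃(PO₄)₂ that dissolves per liter, [Zn²⁺] = 3s and [PO₄³⁻] = 2s; let s denote this solubility.
Ksp = [Zn²⁺]^3[PO₄³⁻]^2 = (3s)^3 · (2s)^2 = 108s^5
Ksp = 108 × (1.7×10⁻⁷)^5 = 1.5×10⁻³²

Ksp = 1.5×10⁻³²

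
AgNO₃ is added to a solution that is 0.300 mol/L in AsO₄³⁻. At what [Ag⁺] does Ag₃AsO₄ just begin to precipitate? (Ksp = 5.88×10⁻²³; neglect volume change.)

5.81×10⁻⁸ M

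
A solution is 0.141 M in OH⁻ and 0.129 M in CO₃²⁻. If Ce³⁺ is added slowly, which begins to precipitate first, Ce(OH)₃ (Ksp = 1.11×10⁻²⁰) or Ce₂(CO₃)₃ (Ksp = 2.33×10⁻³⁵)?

Ce(OH)₃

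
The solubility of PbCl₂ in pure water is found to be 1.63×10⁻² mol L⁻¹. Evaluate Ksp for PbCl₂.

PbCl₂(s) ⇌ Pb²⁺(aq) + 2 Cl⁻(aq)
For each mole of PbCl₂ that dissolves per liter, [Pb²⁺] = s and [Cl⁻] = 2s; let s denote this solubility.
Ksp = [Pb²⁺][Cl⁻]^2 = s · (2s)^2 = 4s^3
Ksp = 4 × (1.63×10⁻²)^3 = 1.73×10⁻⁵

Ksp = 1.73×10⁻⁵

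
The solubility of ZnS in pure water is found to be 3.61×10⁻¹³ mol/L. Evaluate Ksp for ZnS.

ZnS(s) ⇌ Zn²⁺(aq) + S²⁻(aq)
If s mol/L of ZnS dissolves, [Zn²⁺] = s and [S²⁻] = s.
Ksp = [Zn²⁺][S²⁻] = s · s = s^2
Ksp = (3.61×10⁻¹³)^2 = 1.30×10⁻²⁵

Ksp = 1.30×10⁻²⁵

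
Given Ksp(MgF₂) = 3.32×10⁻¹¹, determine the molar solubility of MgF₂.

2.02×10⁻⁴ M

MgF₂(s) ⇌ Mg²⁺(aq) + 2 F⁻(aq)
If s mol/L of MgF₂ dissolves, [Mg²⁺] = s and [F⁻] = 2s.
Ksp = [Mg²⁺][F⁻]^2 = s · (2s)^2 = 4s^3
4s^3 = 3.32×10⁻¹¹  ⇒  s^3 = 8.30×10⁻¹²
s = 2.02×10⁻⁴ M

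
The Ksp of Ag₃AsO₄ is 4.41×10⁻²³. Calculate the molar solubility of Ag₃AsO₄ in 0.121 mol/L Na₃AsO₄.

Ag₃AsO₄(s) ⇌ 3 Ag⁺(aq) + AsO₄³⁻(aq)
With AsO₄³⁻ already at 0.121 mol/L and s small, take [AsO₄³⁻] ≈ 0.121 mol/L and [Ag⁺] = 3s.
Ksp = [Ag⁺]^3[AsO₄³⁻] = (3s)^3(0.121)
(3s)^3 = 4.41×10⁻²³ / (0.121) = 3.64×10⁻²²
s = 2.38×10⁻⁸ mol/L

2.38×10⁻⁸ M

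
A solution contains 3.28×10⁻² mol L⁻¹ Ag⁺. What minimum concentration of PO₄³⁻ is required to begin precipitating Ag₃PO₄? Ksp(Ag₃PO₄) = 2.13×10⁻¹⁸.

6.04×10⁻¹⁴ M

The threshold for precipitation is Q = Ksp.
Ag₃PO₄(s) ⇌ 3 Ag⁺(aq) + PO₄³⁻(aq)
Ksp = [Ag⁺]^3[PO₄³⁻] = [PO₄³⁻](3.28×10⁻²)^3
[PO₄³⁻] = 2.13×10⁻¹⁸ / (3.28×10⁻²)^3 = 6.04×10⁻¹⁴
[PO₄³⁻] = 6.04×10⁻¹⁴ mol L⁻¹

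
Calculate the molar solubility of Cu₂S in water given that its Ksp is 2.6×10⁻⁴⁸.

Cu₂S(s) ⇌ 2 Cu⁺(aq) + S²⁻(aq)
If s mol/L of Cu₂S dissolves, [Cu⁺] = 2s and [S²⁻] = s.
Ksp = [Cu⁺]^2[S²⁻] = (2s)^2 · s = 4s^3
4s^3 = 2.6×10⁻⁴⁸  ⇒  s^3 = 6.5×10⁻⁴⁹
s = (6.5×10⁻⁴⁹)^(1/3) = 8.7×10⁻¹⁷ M

8.7×10⁻¹⁷ M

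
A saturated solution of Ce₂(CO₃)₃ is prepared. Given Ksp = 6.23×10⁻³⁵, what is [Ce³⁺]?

1.13×10⁻⁷ M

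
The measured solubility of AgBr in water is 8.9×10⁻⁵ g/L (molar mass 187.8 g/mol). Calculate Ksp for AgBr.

Ksp = 2.2×10⁻¹³

s = (8.9×10⁻⁵ g L⁻¹)/(187.8 g mol⁻¹) = 4.739×10⁻⁷ M
AgBr(s) ⇌ Ag⁺(aq) + Br⁻(aq)
Call the molar solubility s, so that [Ag⁺] = s and [Br⁻] = s.
Ksp = [Ag⁺][Br⁻] = s · s = s^2
Ksp = (4.739×10⁻⁷)^2 = 2.2×10⁻¹³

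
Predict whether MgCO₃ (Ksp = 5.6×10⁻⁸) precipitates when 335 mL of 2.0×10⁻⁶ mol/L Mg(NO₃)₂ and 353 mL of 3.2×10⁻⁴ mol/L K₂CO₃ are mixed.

No

The combined volume is 688 mL.
[Mg²⁺] = (2.0×10⁻⁶)(335)/688 = 9.7×10⁻⁷ mol/L
[CO₃²⁻] = (3.2×10⁻⁴)(353)/688 = 1.6×10⁻⁴ mol/L
Q = [Mg²⁺][CO₃²⁻] = 1.6×10⁻¹⁰
Q < Ksp (1.6×10⁻¹⁰ vs 5.6×10⁻⁸); the solution remains unsaturated and no precipitate forms.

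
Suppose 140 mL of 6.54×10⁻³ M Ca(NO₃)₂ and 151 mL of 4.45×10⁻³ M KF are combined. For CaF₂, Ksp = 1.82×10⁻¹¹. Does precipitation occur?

The combined volume is 291 mL.
[Ca²⁺] = (6.54×10⁻³)(140)/291 = 3.15×10⁻³ M
[F⁻] = (4.45×10⁻³)(151)/291 = 2.31×10⁻³ M
Q = [Ca²⁺][F⁻]^2 = 1.68×10⁻⁸
Q = 1.68×10⁻⁸ > Ksp = 1.82×10⁻¹¹, so the solution is supersaturated and CaF₂ precipitates.

Yes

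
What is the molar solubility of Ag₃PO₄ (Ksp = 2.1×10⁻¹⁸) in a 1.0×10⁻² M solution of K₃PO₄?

Ag₃PO₄(s) ⇌ 3 Ag⁺(aq) + PO₄³⁻(aq)
The solution already contains PO₄³⁻ at 1.0×10⁻² M. Let s be the molar solubility of Ag₃PO₄.
[PO₄³⁻] ≈ 1.0×10⁻² M (common ion dominates); [Ag⁺] = 3s.
Ksp = [Ag⁺]^3[PO₄³⁻] = (3s)^3(1.0×10⁻²)
(3s)^3 = 2.1×10⁻¹⁸ / (1.0×10⁻²) = 2.1×10⁻¹⁶
s = 2.0×10⁻⁶ M

2.0×10⁻⁶ M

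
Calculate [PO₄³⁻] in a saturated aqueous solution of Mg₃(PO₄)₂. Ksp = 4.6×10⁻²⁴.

1.7×10⁻⁵ M

Mg₃(PO₄)₂(s) ⇌ 3 Mg²⁺(aq) + 2 PO₄³⁻(aq)
With molar solubility s: [Mg²⁺] = 3s, [PO₄³⁻] = 2s.
Ksp = [Mg²⁺]^3[PO₄³⁻]^2 = (3s)^3 · (2s)^2 = 108s^5 = 4.6×10⁻²⁴
s = 8.4×10⁻⁶ mol/L
[PO₄³⁻] = 2s = 1.7×10⁻⁵ mol/L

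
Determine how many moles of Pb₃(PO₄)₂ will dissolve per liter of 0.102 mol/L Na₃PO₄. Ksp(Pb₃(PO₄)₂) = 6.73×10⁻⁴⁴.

6.21×10⁻¹⁵ M

Pb₃(PO₄)₂(s) ⇌ 3 Pb²⁺(aq) + 2 PO₄³⁻(aq)
The solution already contains PO₄³⁻ at 0.102 mol/L. Let s be the molar solubility of Pb₃(PO₄)₂.
[PO₄³⁻] ≈ 0.102 mol/L (common ion dominates); [Pb²⁺] = 3s.
Ksp = [Pb²⁺]^3[PO₄³⁻]^2 = (3s)^3(0.102)^2
(3s)^3 = 6.73×10⁻⁴⁴ / (0.102)^2 = 6.47×10⁻⁴²
s = 6.21×10⁻¹⁵ mol/L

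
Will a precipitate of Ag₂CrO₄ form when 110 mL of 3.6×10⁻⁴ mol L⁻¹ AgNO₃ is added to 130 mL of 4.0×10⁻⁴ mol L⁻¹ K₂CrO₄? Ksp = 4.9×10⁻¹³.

Yes

Total volume after mixing = 110 + 130 = 240 mL.
[Ag⁺] = (3.6×10⁻⁴)(110)/240 = 1.7×10⁻⁴ mol L⁻¹
[CrO₄²⁻] = (4.0×10⁻⁴)(130)/240 = 2.2×10⁻⁴ mol L⁻¹
Q = [Ag⁺]^2[CrO₄²⁻] = 5.9×10⁻¹²
Because Q > Ksp (5.9×10⁻¹² vs 4.9×10⁻¹³), a precipitate of Ag₂CrO₄ forms.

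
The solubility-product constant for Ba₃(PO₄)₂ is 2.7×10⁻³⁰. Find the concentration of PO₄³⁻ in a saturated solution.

9.6×10⁻⁷ M

Ba₃(PO₄)₂(s) ⇌ 3 Ba²⁺(aq) + 2 PO₄³⁻(aq)
Let s be the molar solubility. Then [Ba²⁺] = 3s and [PO₄³⁻] = 2s.
Ksp = [Ba²⁺]^3[PO₄³⁻]^2 = (3s)^3 · (2s)^2 = 108s^5 = 2.7×10⁻³⁰
s = 4.8×10⁻⁷ M
[PO₄³⁻] = 2s = 9.6×10⁻⁷ M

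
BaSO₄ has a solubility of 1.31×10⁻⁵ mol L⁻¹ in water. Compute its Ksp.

BaSO₄(s) ⇌ Ba²⁺(aq) + SO₄²⁻(aq)
If s mol/L of BaSO₄ dissolves, [Ba²⁺] = s and [SO₄²⁻] = s.
Ksp = [Ba²⁺][SO₄²⁻] = s · s = s^2
Ksp = (1.31×10⁻⁵)^2 = 1.72×10⁻¹⁰

Ksp = 1.72×10⁻¹⁰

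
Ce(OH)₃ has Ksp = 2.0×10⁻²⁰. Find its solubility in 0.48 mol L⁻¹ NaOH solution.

Ce(OH)₃(s) ⇌ Ce³⁺(aq) + 3 OH⁻(aq)
OH⁻ is already present at 0.48 mol L⁻¹. If s mol/L of Ce(OH)₃ dissolves, [Ce³⁺] = s while [OH⁻] ≈ 0.48 mol L⁻¹.
Ksp = [Ce³⁺][OH⁻]^3 = s(0.48)^3
s = 2.0×10⁻²⁰ / (0.48)^3 = 1.8×10⁻¹⁹
s = 1.8×10⁻¹⁹ mol L⁻¹

1.8×10⁻¹⁹ M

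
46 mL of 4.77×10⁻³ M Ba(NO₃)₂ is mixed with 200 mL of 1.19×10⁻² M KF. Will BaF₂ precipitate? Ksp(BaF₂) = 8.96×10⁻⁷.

Total volume after mixing = 46 + 200 = 246 mL.
[Ba²⁺] = (4.77×10⁻³)(46)/246 = 8.92×10⁻⁴ M
[F⁻] = (1.19×10⁻²)(200)/246 = 9.67×10⁻³ M
Q = [Ba²⁺][F⁻]^2 = 8.35×10⁻⁸
Since Q (8.35×10⁻⁸) is less than Ksp (8.96×10⁻⁷), no BaF₂ precipitates.

No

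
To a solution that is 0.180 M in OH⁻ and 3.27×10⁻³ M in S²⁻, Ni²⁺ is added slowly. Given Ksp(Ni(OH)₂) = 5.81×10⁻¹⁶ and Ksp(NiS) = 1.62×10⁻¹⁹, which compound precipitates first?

NiS

The threshold for precipitation is Q = Ksp.
For Ni(OH)₂: [Ni²⁺] = (Ksp/[OH⁻]^2) = 1.79×10⁻¹⁴ M
For NiS: [Ni²⁺] = (Ksp/[S²⁻]) = 4.95×10⁻¹⁷ M
Since NiS needs less Ni²⁺ to reach saturation, it precipitates first.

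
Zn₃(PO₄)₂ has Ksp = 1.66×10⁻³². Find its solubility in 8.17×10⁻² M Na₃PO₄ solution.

4.52×10⁻¹¹ M

Zn₃(PO₄)₂(s) ⇌ 3 Zn²⁺(aq) + 2 PO₄³⁻(aq)
PO₄³⁻ is already present at 8.17×10⁻² M. If s mol/L of Zn₃(PO₄)₂ dissolves, [Zn²⁺] = 3s while [PO₄³⁻] ≈ 8.17×10⁻² M.
Ksp = [Zn²⁺]^3[PO₄³⁻]^2 = (3s)^3(8.17×10⁻²)^2
(3s)^3 = 1.66×10⁻³² / (8.17×10⁻²)^2 = 2.49×10⁻³⁰
s = 4.52×10⁻¹¹ M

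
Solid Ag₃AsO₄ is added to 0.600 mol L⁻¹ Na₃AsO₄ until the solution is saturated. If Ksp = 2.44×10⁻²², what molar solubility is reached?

2.47×10⁻⁸ M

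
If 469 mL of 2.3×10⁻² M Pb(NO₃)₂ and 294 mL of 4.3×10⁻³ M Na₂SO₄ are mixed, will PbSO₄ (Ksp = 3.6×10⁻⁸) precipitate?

Yes

Total volume after mixing = 469 + 294 = 763 mL.
[Pb²⁺] = (2.3×10⁻²)(469)/763 = 1.4×10⁻² M
[SO₄²⁻] = (4.3×10⁻³)(294)/763 = 1.7×10⁻³ M
Q = [Pb²⁺][SO₄²⁻] = 2.3×10⁻⁵
Because Q > Ksp (2.3×10⁻⁵ vs 3.6×10⁻⁸), a precipitate of PbSO₄ forms.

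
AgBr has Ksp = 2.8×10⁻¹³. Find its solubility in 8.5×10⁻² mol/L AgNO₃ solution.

3.3×10⁻¹² M

AgBr(s) ⇌ Ag⁺(aq) + Br⁻(aq)
With Ag⁺ already at 8.5×10⁻² mol/L and s small, take [Ag⁺] ≈ 8.5×10⁻² mol/L and [Br⁻] = s.
Ksp = [Ag⁺][Br⁻] = (8.5×10⁻²)s
s = 2.8×10⁻¹³ / (8.5×10⁻²) = 3.3×10⁻¹²
s = 3.3×10⁻¹² mol/L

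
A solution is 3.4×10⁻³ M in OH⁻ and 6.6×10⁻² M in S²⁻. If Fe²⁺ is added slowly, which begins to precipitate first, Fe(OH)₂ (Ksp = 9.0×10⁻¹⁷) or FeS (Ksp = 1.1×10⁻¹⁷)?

The threshold for precipitation is Q = Ksp.
For Fe(OH)₂: [Fe²⁺] = (Ksp/[OH⁻]^2) = 7.8×10⁻¹² M
For FeS: [Fe²⁺] = (Ksp/[S²⁻]) = 1.7×10⁻¹⁶ M
FeS requires the lower [Fe²⁺], so it precipitates first.

FeS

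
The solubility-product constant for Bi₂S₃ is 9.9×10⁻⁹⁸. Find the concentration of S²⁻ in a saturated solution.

Bi₂S₃(s) ⇌ 2 Bi³⁺(aq) + 3 S²⁻(aq)
Call the molar solubility s, so that [Bi³⁺] = 2s and [S²⁻] = 3s.
Ksp = [Bi³⁺]^2[S²⁻]^3 = (2s)^2 · (3s)^3 = 108s^5 = 9.9×10⁻⁹⁸
s = 1.6×10⁻²⁰ mol/L
[S²⁻] = 3s = 4.7×10⁻²⁰ mol/L

4.7×10⁻²⁰ M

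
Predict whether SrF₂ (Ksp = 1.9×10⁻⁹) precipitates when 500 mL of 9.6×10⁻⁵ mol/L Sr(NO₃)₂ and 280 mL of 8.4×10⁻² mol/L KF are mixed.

Yes

Total volume after mixing = 500 + 280 = 780 mL.
[Sr²⁺] = (9.6×10⁻⁵)(500)/780 = 6.2×10⁻⁵ mol/L
[F⁻] = (8.4×10⁻²)(280)/780 = 3.0×10⁻² mol/L
Q = [Sr²⁺][F⁻]^2 = 5.6×10⁻⁸
Because Q > Ksp (5.6×10⁻⁸ vs 1.9×10⁻⁹), a precipitate of SrF₂ forms.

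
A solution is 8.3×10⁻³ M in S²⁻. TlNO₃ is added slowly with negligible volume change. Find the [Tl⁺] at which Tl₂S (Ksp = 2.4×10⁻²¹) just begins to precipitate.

5.4×10⁻¹⁰ M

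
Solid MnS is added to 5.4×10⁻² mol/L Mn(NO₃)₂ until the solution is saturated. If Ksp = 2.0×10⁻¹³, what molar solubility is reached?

MnS(s) ⇌ Mn²⁺(aq) + S²⁻(aq)
Mn²⁺ is already present at 5.4×10⁻² mol/L. If s mol/L of MnS dissolves, [S²⁻] = s while [Mn²⁺] ≈ 5.4×10⁻² mol/L.
Ksp = [Mn²⁺][S²⁻] = (5.4×10⁻²)s
s = 2.0×10⁻¹³ / (5.4×10⁻²) = 3.7×10⁻¹²
s = 3.7×10⁻¹² mol/L

3.7×10⁻¹² M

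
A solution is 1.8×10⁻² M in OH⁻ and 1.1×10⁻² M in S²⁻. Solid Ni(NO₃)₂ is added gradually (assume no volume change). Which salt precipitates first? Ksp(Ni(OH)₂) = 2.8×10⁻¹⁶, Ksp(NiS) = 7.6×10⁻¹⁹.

NiS

Each salt precipitates once Q = Ksp for that salt.
For Ni(OH)₂: [Ni²⁺] = (Ksp/[OH⁻]^2) = 8.6×10⁻¹³ M
For NiS: [Ni²⁺] = (Ksp/[S²⁻]) = 6.9×10⁻¹⁷ M
The smaller threshold [Ni²⁺] is reached first, so NiS precipitates first.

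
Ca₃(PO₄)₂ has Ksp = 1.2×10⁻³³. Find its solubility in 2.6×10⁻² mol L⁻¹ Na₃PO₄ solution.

4.0×10⁻¹¹ M

Ca₃(PO₄)₂(s) ⇌ 3 Ca²⁺(aq) + 2 PO₄³⁻(aq)
Let s be the solubility of Ca₃(PO₄)₂ here. The common ion gives [PO₄³⁻] ≈ 2.6×10⁻² mol L⁻¹, and [Ca²⁺] = 3s.
Ksp = [Ca²⁺]^3[PO₄³⁻]^2 = (3s)^3(2.6×10⁻²)^2
(3s)^3 = 1.2×10⁻³³ / (2.6×10⁻²)^2 = 1.8×10⁻³⁰
s = 4.0×10⁻¹¹ mol L⁻¹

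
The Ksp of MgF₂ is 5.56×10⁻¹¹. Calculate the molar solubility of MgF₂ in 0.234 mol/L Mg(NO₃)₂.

7.71×10⁻⁶ M

MgF₂(s) ⇌ Mg²⁺(aq) + 2 F⁻(aq)
Mg²⁺ is already present at 0.234 mol/L. If s mol/L of MgF₂ dissolves, [F⁻] = 2s while [Mg²⁺] ≈ 0.234 mol/L.
Ksp = [Mg²⁺][F⁻]^2 = (0.234)(2s)^2
(2s)^2 = 5.56×10⁻¹¹ / (0.234) = 2.38×10⁻¹⁰
s = 7.71×10⁻⁶ mol/L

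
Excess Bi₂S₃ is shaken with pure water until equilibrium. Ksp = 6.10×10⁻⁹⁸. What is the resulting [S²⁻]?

Bi₂S₃(s) ⇌ 2 Bi³⁺(aq) + 3 S²⁻(aq)
Call the molar solubility s, so that [Bi³⁺] = 2s and [S²⁻] = 3s.
Ksp = [Bi³⁺]^2[S²⁻]^3 = (2s)^2 · (3s)^3 = 108s^5 = 6.10×10⁻⁹⁸
s = 1.41×10⁻²⁰ M
[S²⁻] = 3s = 4.24×10⁻²⁰ M

4.24×10⁻²⁰ M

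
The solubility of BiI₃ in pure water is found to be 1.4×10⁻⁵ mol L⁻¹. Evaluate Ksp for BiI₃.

Ksp = 1.0×10⁻¹⁸

BiI₃(s) ⇌ Bi³⁺(aq) + 3 I⁻(aq)
With molar solubility s: [Bi³⁺] = s, [I⁻] = 3s.
Ksp = [Bi³⁺][I⁻]^3 = s · (3s)^3 = 27s^4
Ksp = 27 × (1.4×10⁻⁵)^4 = 1.0×10⁻¹⁸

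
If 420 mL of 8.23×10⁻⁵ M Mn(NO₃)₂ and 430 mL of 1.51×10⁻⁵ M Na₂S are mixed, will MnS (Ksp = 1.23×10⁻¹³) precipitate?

After mixing, V = 420 mL + 430 mL = 850 mL.
[Mn²⁺] = (8.23×10⁻⁵)(420)/850 = 4.07×10⁻⁵ M
[S²⁻] = (1.51×10⁻⁵)(430)/850 = 7.64×10⁻⁶ M
Q = [Mn²⁺][S²⁻] = 3.11×10⁻¹⁰
Q = 3.11×10⁻¹⁰ > Ksp = 1.23×10⁻¹³, so the solution is supersaturated and MnS precipitates.

Yes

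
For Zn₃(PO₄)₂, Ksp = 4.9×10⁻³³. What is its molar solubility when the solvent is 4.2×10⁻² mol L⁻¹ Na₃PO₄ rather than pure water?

Zn₃(PO₄)₂(s) ⇌ 3 Zn²⁺(aq) + 2 PO₄³⁻(aq)
PO₄³⁻ is already present at 4.2×10⁻² mol L⁻¹. If s mol/L of Zn₃(PO₄)₂ dissolves, [Zn²⁺] = 3s while [PO₄³⁻] ≈ 4.2×10⁻² mol L⁻¹.
Ksp = [Zn²⁺]^3[PO₄³⁻]^2 = (3s)^3(4.2×10⁻²)^2
(3s)^3 = 4.9×10⁻³³ / (4.2×10⁻²)^2 = 2.8×10⁻³⁰
s = 4.7×10⁻¹¹ mol L⁻¹

4.7×10⁻¹¹ M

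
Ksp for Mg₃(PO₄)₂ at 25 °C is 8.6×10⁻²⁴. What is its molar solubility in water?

9.6×10⁻⁶ M

Mg₃(PO₄)₂(s) ⇌ 3 Mg²⁺(aq) + 2 PO₄³⁻(aq)
Let s be the molar solubility. Then [Mg²⁺] = 3s and [PO₄³⁻] = 2s.
Ksp = [Mg²⁺]^3[PO₄³⁻]^2 = (3s)^3 · (2s)^2 = 108s^5
108s^5 = 8.6×10⁻²⁴  ⇒  s^5 = 8.0×10⁻²⁶
s = (8.0×10⁻²⁶)^(1/5) = 9.6×10⁻⁶ M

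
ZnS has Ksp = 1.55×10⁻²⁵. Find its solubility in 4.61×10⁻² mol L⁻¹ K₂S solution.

ZnS(s) ⇌ Zn²⁺(aq) + S²⁻(aq)
S²⁻ is already present at 4.61×10⁻² mol L⁻¹. If s mol/L of ZnS dissolves, [Zn²⁺] = s while [S²⁻] ≈ 4.61×10⁻² mol L⁻¹.
Ksp = [Zn²⁺][S²⁻] = s(4.61×10⁻²)
s = 1.55×10⁻²⁵ / (4.61×10⁻²) = 3.36×10⁻²⁴
s = 3.36×10⁻²⁴ mol L⁻¹

3.36×10⁻²⁴ M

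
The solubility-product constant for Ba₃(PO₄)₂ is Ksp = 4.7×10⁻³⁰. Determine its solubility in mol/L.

5.3×10⁻⁷ M

Ba₃(PO₄)₂(s) ⇌ 3 Ba²⁺(aq) + 2 PO₄³⁻(aq)
For each mole of Ba₃(PO₄)₂ that dissolves per liter, [Ba²⁺] = 3s and [PO₄³⁻] = 2s; let s denote this solubility.
Ksp = [Ba²⁺]^3[PO₄³⁻]^2 = (3s)^3 · (2s)^2 = 108s^5
108s^5 = 4.7×10⁻³⁰  ⇒  s^5 = 4.4×10⁻³²
s = (4.4×10⁻³²)^(1/5) = 5.3×10⁻⁷ mol/L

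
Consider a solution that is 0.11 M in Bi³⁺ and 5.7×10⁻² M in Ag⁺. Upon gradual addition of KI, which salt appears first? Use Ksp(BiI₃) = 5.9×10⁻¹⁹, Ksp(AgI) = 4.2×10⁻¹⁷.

Precipitation of each salt begins when its ion product equals Ksp.
For BiI₃: [I⁻] = (Ksp/[Bi³⁺])^(1/3) = 1.8×10⁻⁶ M
For AgI: [I⁻] = (Ksp/[Ag⁺]) = 7.4×10⁻¹⁶ M
Since AgI needs less I⁻ to reach saturation, it precipitates first.

AgI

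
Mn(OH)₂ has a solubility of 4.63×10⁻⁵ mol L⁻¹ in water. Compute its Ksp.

Mn(OH)₂(s) ⇌ Mn²⁺(aq) + 2 OH⁻(aq)
If s mol/L of Mn(OH)₂ dissolves, [Mn²⁺] = s and [OH⁻] = 2s.
Ksp = [Mn²⁺][OH⁻]^2 = s · (2s)^2 = 4s^3
Ksp = 4 × (4.63×10⁻⁵)^3 = 3.97×10⁻¹³

Ksp = 3.97×10⁻¹³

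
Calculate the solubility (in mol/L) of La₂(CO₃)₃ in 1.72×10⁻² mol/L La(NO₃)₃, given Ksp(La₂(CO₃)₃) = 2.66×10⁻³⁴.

3.22×10⁻¹¹ M

La₂(CO₃)₃(s) ⇌ 2 La³⁺(aq) + 3 CO₃²⁻(aq)
The solution already contains La³⁺ at 1.72×10⁻² mol/L. Let s be the molar solubility of La₂(CO₃)₃.
[La³⁺] ≈ 1.72×10⁻² mol/L (common ion dominates); [CO₃²⁻] = 3s.
Ksp = [La³⁺]^2[CO₃²⁻]^3 = (1.72×10⁻²)^2(3s)^3
(3s)^3 = 2.66×10⁻³⁴ / (1.72×10⁻²)^2 = 8.99×10⁻³¹
s = 3.22×10⁻¹¹ mol/L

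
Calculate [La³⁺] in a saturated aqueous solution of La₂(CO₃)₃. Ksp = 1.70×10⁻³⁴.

1.38×10⁻⁷ M

La₂(CO₃)₃(s) ⇌ 2 La³⁺(aq) + 3 CO₃²⁻(aq)
With molar solubility s: [La³⁺] = 2s, [CO₃²⁻] = 3s.
Ksp = [La³⁺]^2[CO₃²⁻]^3 = (2s)^2 · (3s)^3 = 108s^5 = 1.70×10⁻³⁴
s = 6.91×10⁻⁸ M
[La³⁺] = 2s = 1.38×10⁻⁷ M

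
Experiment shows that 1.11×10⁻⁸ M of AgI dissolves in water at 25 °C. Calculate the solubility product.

Ksp = 1.23×10⁻¹⁶

AgI(s) ⇌ Ag⁺(aq) + I⁻(aq)
For each mole of AgI that dissolves per liter, [Ag⁺] = s and [I⁻] = s; let s denote this solubility.
Ksp = [Ag⁺][I⁻] = s · s = s^2
Ksp = (1.11×10⁻⁸)^2 = 1.23×10⁻¹⁶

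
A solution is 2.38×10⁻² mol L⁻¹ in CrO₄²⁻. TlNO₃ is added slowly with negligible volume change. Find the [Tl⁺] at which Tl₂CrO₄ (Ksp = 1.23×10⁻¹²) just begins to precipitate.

The threshold for precipitation is Q = Ksp.
Tl₂CrO₄(s) ⇌ 2 Tl⁺(aq) + CrO₄²⁻(aq)
Ksp = [Tl⁺]^2[CrO₄²⁻] = [Tl⁺]^2(2.38×10⁻²)
[Tl⁺]^2 = 1.23×10⁻¹² / (2.38×10⁻²) = 5.17×10⁻¹¹
[Tl⁺] = 7.19×10⁻⁶ mol L⁻¹

7.19×10⁻⁶ M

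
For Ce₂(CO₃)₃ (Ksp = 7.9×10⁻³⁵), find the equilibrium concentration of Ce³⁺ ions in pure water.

1.2×10⁻⁷ M

Ce₂(CO₃)₃(s) ⇌ 2 Ce³⁺(aq) + 3 CO₃²⁻(aq)
Let s be the molar solubility. Then [Ce³⁺] = 2s and [CO₃²⁻] = 3s.
Ksp = [Ce³⁺]^2[CO₃²⁻]^3 = (2s)^2 · (3s)^3 = 108s^5 = 7.9×10⁻³⁵
s = 5.9×10⁻⁸ M
[Ce³⁺] = 2s = 1.2×10⁻⁷ M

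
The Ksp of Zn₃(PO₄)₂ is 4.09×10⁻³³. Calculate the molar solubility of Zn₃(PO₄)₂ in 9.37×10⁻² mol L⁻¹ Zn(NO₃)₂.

1.11×10⁻¹⁵ M

Zn₃(PO₄)₂(s) ⇌ 3 Zn²⁺(aq) + 2 PO₄³⁻(aq)
The solution already contains Zn²⁺ at 9.37×10⁻² mol L⁻¹. Let s be the molar solubility of Zn₃(PO₄)₂.
[Zn²⁺] ≈ 9.37×10⁻² mol L⁻¹ (common ion dominates); [PO₄³⁻] = 2s.
Ksp = [Zn²⁺]^3[PO₄³⁻]^2 = (9.37×10⁻²)^3(2s)^2
(2s)^2 = 4.09×10⁻³³ / (9.37×10⁻²)^3 = 4.97×10⁻³⁰
s = 1.11×10⁻¹⁵ mol L⁻¹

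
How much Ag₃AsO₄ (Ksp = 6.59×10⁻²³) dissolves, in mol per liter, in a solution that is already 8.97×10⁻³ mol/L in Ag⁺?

Ag₃AsO₄(s) ⇌ 3 Ag⁺(aq) + AsO₄³⁻(aq)
Let s be the solubility of Ag₃AsO₄ here. The common ion gives [Ag⁺] ≈ 8.97×10⁻³ mol/L, and [AsO₄³⁻] = s.
Ksp = [Ag⁺]^3[AsO₄³⁻] = (8.97×10⁻³)^3s
s = 6.59×10⁻²³ / (8.97×10⁻³)^3 = 9.13×10⁻¹⁷
s = 9.13×10⁻¹⁷ mol/L

9.13×10⁻¹⁷ M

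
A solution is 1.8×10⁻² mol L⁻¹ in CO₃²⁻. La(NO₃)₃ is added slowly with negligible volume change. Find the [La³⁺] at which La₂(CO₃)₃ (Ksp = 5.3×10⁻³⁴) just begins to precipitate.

9.5×10⁻¹⁵ M

Precipitation begins when Q = Ksp.
La₂(CO₃)₃(s) ⇌ 2 La³⁺(aq) + 3 CO₃²⁻(aq)
Ksp = [La³⁺]^2[CO₃²⁻]^3 = [La³⁺]^2(1.8×10⁻²)^3
[La³⁺]^2 = 5.3×10⁻³⁴ / (1.8×10⁻²)^3 = 9.1×10⁻²⁹
[La³⁺] = 9.5×10⁻¹⁵ mol L⁻¹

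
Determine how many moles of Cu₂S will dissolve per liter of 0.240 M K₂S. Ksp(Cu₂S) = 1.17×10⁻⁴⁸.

1.10×10⁻²⁴ M

Cu₂S(s) ⇌ 2 Cu⁺(aq) + S²⁻(aq)
The solution already contains S²⁻ at 0.240 M. Let s be the molar solubility of Cu₂S.
[S²⁻] ≈ 0.240 M (common ion dominates); [Cu⁺] = 2s.
Ksp = [Cu⁺]^2[S²⁻] = (2s)^2(0.240)
(2s)^2 = 1.17×10⁻⁴⁸ / (0.240) = 4.88×10⁻⁴⁸
s = 1.10×10⁻²⁴ M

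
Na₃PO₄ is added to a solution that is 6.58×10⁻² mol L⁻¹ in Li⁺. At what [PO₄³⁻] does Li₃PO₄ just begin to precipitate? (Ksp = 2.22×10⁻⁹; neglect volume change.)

Precipitation begins when Q = Ksp.
Li₃PO₄(s) ⇌ 3 Li⁺(aq) + PO₄³⁻(aq)
Ksp = [Li⁺]^3[PO₄³⁻] = [PO₄³⁻](6.58×10⁻²)^3
[PO₄³⁻] = 2.22×10⁻⁹ / (6.58×10⁻²)^3 = 7.79×10⁻⁶
[PO₄³⁻] = 7.79×10⁻⁶ mol L⁻¹

7.79×10⁻⁶ M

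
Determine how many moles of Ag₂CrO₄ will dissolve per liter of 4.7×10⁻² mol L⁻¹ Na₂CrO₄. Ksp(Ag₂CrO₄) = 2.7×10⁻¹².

Ag₂CrO₄(s) ⇌ 2 Ag⁺(aq) + CrO₄²⁻(aq)
CrO₄²⁻ is already present at 4.7×10⁻² mol L⁻¹. If s mol/L of Ag₂CrO₄ dissolves, [Ag⁺] = 2s while [CrO₄²⁻] ≈ 4.7×10⁻² mol L⁻¹.
Ksp = [Ag⁺]^2[CrO₄²⁻] = (2s)^2(4.7×10⁻²)
(2s)^2 = 2.7×10⁻¹² / (4.7×10⁻²) = 5.7×10⁻¹¹
s = 3.8×10⁻⁶ mol L⁻¹

3.8×10⁻⁶ M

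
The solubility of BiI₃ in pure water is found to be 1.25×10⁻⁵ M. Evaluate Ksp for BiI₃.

BiI₃(s) ⇌ Bi³⁺(aq) + 3 I⁻(aq)
Let s be the molar solubility. Then [Bi³⁺] = s and [I⁻] = 3s.
Ksp = [Bi³⁺][I⁻]^3 = s · (3s)^3 = 27s^4
Ksp = 27 × (1.25×10⁻⁵)^4 = 6.59×10⁻¹⁹

Ksp = 6.59×10⁻¹⁹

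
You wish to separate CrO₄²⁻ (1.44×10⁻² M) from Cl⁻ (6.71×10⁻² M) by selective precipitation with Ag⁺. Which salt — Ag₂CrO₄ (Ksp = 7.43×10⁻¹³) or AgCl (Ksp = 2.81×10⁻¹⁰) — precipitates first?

AgCl

The threshold for precipitation is Q = Ksp.
For Ag₂CrO₄: [Ag⁺] = (Ksp/[CrO₄²⁻])^(1/2) = 7.18×10⁻⁶ M
For AgCl: [Ag⁺] = (Ksp/[Cl⁻]) = 4.19×10⁻⁹ M
Since AgCl needs less Ag⁺ to reach saturation, it precipitates first.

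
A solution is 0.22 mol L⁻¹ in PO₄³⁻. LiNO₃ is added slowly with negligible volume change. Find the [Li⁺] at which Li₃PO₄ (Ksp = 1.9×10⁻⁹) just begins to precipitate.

2.1×10⁻³ M

Precipitation of each salt begins when its ion product equals Ksp.
Li₃PO₄(s) ⇌ 3 Li⁺(aq) + PO₄³⁻(aq)
Ksp = [Li⁺]^3[PO₄³⁻] = [Li⁺]^3(0.22)
[Li⁺]^3 = 1.9×10⁻⁹ / (0.22) = 8.6×10⁻⁹
[Li⁺] = 2.1×10⁻³ mol L⁻¹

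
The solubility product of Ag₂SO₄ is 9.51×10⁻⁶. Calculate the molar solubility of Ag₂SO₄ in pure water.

1.33×10⁻² M

Ag₂SO₄(s) ⇌ 2 Ag⁺(aq) + SO₄²⁻(aq)
Call the molar solubility s, so that [Ag⁺] = 2s and [SO₄²⁻] = s.
Ksp = [Ag⁺]^2[SO₄²⁻] = (2s)^2 · s = 4s^3
4s^3 = 9.51×10⁻⁶  ⇒  s^3 = 2.38×10⁻⁶
s = (2.38×10⁻⁶)^(1/3) = 1.33×10⁻² mol L⁻¹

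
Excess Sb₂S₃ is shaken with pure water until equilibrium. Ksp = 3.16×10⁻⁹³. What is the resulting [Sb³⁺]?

Sb₂S₃(s) ⇌ 2 Sb³⁺(aq) + 3 S²⁻(aq)
Let s be the molar solubility. Then [Sb³⁺] = 2s and [S²⁻] = 3s.
Ksp = [Sb³⁺]^2[S²⁻]^3 = (2s)^2 · (3s)^3 = 108s^5 = 3.16×10⁻⁹³
s = 1.24×10⁻¹⁹ M
[Sb³⁺] = 2s = 2.48×10⁻¹⁹ M

2.48×10⁻¹⁹ M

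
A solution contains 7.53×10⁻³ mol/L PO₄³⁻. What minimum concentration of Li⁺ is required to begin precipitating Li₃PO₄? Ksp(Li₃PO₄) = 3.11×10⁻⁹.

7.45×10⁻³ M

Precipitation begins when Q = Ksp.
Li₃PO₄(s) ⇌ 3 Li⁺(aq) + PO₄³⁻(aq)
Ksp = [Li⁺]^3[PO₄³⁻] = [Li⁺]^3(7.53×10⁻³)
[Li⁺]^3 = 3.11×10⁻⁹ / (7.53×10⁻³) = 4.13×10⁻⁷
[Li⁺] = 7.45×10⁻³ mol/L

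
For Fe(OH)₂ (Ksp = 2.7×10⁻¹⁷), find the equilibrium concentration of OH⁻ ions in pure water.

3.8×10⁻⁶ M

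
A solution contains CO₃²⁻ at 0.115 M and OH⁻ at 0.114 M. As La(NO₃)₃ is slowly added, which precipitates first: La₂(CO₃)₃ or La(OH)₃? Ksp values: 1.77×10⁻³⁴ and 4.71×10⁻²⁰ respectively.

La(OH)₃

Precipitation of each salt begins when its ion product equals Ksp.
For La₂(CO₃)₃: [La³⁺] = (Ksp/[CO₃²⁻]^3)^(1/2) = 3.41×10⁻¹⁶ M
For La(OH)₃: [La³⁺] = (Ksp/[OH⁻]^3) = 3.18×10⁻¹⁷ M
The smaller threshold [La³⁺] is reached first, so La(OH)₃ precipitates first.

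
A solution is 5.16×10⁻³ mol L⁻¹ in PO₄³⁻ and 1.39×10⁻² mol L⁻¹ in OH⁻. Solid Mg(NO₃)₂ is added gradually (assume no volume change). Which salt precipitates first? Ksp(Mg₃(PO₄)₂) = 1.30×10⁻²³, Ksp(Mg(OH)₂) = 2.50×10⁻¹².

Mg(OH)₂

The threshold for precipitation is Q = Ksp.
For Mg₃(PO₄)₂: [Mg²⁺] = (Ksp/[PO₄³⁻]^2)^(1/3) = 7.87×10⁻⁷ mol L⁻¹
For Mg(OH)₂: [Mg²⁺] = (Ksp/[OH⁻]^2) = 1.29×10⁻⁸ mol L⁻¹
Mg(OH)₂ requires the lower [Mg²⁺], so it precipitates first.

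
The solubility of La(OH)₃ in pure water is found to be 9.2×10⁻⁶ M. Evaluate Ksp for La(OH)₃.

La(OH)₃(s) ⇌ La³⁺(aq) + 3 OH⁻(aq)
For each mole of La(OH)₃ that dissolves per liter, [La³⁺] = s and [OH⁻] = 3s; let s denote this solubility.
Ksp = [La³⁺][OH⁻]^3 = s · (3s)^3 = 27s^4
Ksp = 27 × (9.2×10⁻⁶)^4 = 1.9×10⁻¹⁹

Ksp = 1.9×10⁻¹⁹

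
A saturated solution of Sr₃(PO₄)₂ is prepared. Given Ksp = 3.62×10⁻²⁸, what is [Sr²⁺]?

3.82×10⁻⁶ M

Sr₃(PO₄)₂(s) ⇌ 3 Sr²⁺(aq) + 2 PO₄³⁻(aq)
With molar solubility s: [Sr²⁺] = 3s, [PO₄³⁻] = 2s.
Ksp = [Sr²⁺]^3[PO₄³⁻]^2 = (3s)^3 · (2s)^2 = 108s^5 = 3.62×10⁻²⁸
s = 1.27×10⁻⁶ mol/L
[Sr²⁺] = 3s = 3.82×10⁻⁶ mol/L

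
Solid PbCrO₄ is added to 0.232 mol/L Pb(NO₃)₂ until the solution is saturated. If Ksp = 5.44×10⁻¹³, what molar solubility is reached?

2.34×10⁻¹² M

PbCrO₄(s) ⇌ Pb²⁺(aq) + CrO₄²⁻(aq)
Pb²⁺ is already present at 0.232 mol/L. If s mol/L of PbCrO₄ dissolves, [CrO₄²⁻] = s while [Pb²⁺] ≈ 0.232 mol/L.
Ksp = [Pb²⁺][CrO₄²⁻] = (0.232)s
s = 5.44×10⁻¹³ / (0.232) = 2.34×10⁻¹²
s = 2.34×10⁻¹² mol/L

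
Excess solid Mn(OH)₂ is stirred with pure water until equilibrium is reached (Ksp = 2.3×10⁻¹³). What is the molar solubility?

3.9×10⁻⁵ M

Mn(OH)₂(s) ⇌ Mn²⁺(aq) + 2 OH⁻(aq)
Call the molar solubility s, so that [Mn²⁺] = s and [OH⁻] = 2s.
Ksp = [Mn²⁺][OH⁻]^2 = s · (2s)^2 = 4s^3
4s^3 = 2.3×10⁻¹³  ⇒  s^3 = 5.8×10⁻¹⁴
Taking the 3rd root, s = 3.9×10⁻⁵ mol/L.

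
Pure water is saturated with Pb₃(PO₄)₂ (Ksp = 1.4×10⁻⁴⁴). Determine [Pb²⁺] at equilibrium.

Pb₃(PO₄)₂(s) ⇌ 3 Pb²⁺(aq) + 2 PO₄³⁻(aq)
For each mole of Pb₃(PO₄)₂ that dissolves per liter, [Pb²⁺] = 3s and [PO₄³⁻] = 2s; let s denote this solubility.
Ksp = [Pb²⁺]^3[PO₄³⁻]^2 = (3s)^3 · (2s)^2 = 108s^5 = 1.4×10⁻⁴⁴
s = 6.6×10⁻¹⁰ mol/L
[Pb²⁺] = 3s = 2.0×10⁻⁹ mol/L

2.0×10⁻⁹ M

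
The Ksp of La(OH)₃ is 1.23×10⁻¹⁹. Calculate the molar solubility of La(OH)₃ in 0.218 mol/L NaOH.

1.19×10⁻¹⁷ M

La(OH)₃(s) ⇌ La³⁺(aq) + 3 OH⁻(aq)
Let s be the solubility of La(OH)₃ here. The common ion gives [OH⁻] ≈ 0.218 mol/L, and [La³⁺] = s.
Ksp = [La³⁺][OH⁻]^3 = s(0.218)^3
s = 1.23×10⁻¹⁹ / (0.218)^3 = 1.19×10⁻¹⁷
s = 1.19×10⁻¹⁷ mol/L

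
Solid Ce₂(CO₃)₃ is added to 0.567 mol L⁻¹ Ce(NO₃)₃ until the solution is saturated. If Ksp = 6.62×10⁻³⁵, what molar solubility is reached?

Ce₂(CO₃)₃(s) ⇌ 2 Ce³⁺(aq) + 3 CO₃²⁻(aq)
With Ce³⁺ already at 0.567 mol L⁻¹ and s small, take [Ce³⁺] ≈ 0.567 mol L⁻¹ and [CO₃²⁻] = 3s.
Ksp = [Ce³⁺]^2[CO₃²⁻]^3 = (0.567)^2(3s)^3
(3s)^3 = 6.62×10⁻³⁵ / (0.567)^2 = 2.06×10⁻³⁴
s = 1.97×10⁻¹² mol L⁻¹

1.97×10⁻¹² M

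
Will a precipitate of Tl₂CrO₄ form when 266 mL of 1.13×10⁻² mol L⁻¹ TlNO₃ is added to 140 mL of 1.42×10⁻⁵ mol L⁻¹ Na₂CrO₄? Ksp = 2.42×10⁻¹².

The combined volume is 406 mL.
[Tl⁺] = (1.13×10⁻²)(266)/406 = 7.40×10⁻³ mol L⁻¹
[CrO₄²⁻] = (1.42×10⁻⁵)(140)/406 = 4.90×10⁻⁶ mol L⁻¹
Q = [Tl⁺]^2[CrO₄²⁻] = 2.68×10⁻¹⁰
Because Q > Ksp (2.68×10⁻¹⁰ vs 2.42×10⁻¹²), a precipitate of Tl₂CrO₄ forms.

Yes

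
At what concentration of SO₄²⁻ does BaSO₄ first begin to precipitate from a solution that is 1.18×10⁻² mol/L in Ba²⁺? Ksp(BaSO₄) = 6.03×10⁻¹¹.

5.11×10⁻⁹ M

Each salt precipitates once Q = Ksp for that salt.
BaSO₄(s) ⇌ Ba²⁺(aq) + SO₄²⁻(aq)
Ksp = [Ba²⁺][SO₄²⁻] = [SO₄²⁻](1.18×10⁻²)
[SO₄²⁻] = 6.03×10⁻¹¹ / (1.18×10⁻²) = 5.11×10⁻⁹
[SO₄²⁻] = 5.11×10⁻⁹ mol/L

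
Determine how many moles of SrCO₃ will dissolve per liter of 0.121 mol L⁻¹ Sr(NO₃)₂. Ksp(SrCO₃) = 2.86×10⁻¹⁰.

SrCO₃(s) ⇌ Sr²⁺(aq) + CO₃²⁻(aq)
Sr²⁺ is already present at 0.121 mol L⁻¹. If s mol/L of SrCO₃ dissolves, [CO₃²⁻] = s while [Sr²⁺] ≈ 0.121 mol L⁻¹.
Ksp = [Sr²⁺][CO₃²⁻] = (0.121)s
s = 2.86×10⁻¹⁰ / (0.121) = 2.36×10⁻⁹
s = 2.36×10⁻⁹ mol L⁻¹

2.36×10⁻⁹ M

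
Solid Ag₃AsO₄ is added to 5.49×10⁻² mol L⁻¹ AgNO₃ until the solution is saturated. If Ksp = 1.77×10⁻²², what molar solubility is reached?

1.07×10⁻¹⁸ M

Ag₃AsO₄(s) ⇌ 3 Ag⁺(aq) + AsO₄³⁻(aq)
With Ag⁺ already at 5.49×10⁻² mol L⁻¹ and s small, take [Ag⁺] ≈ 5.49×10⁻² mol L⁻¹ and [AsO₄³⁻] = s.
Ksp = [Ag⁺]^3[AsO₄³⁻] = (5.49×10⁻²)^3s
s = 1.77×10⁻²² / (5.49×10⁻²)^3 = 1.07×10⁻¹⁸
s = 1.07×10⁻¹⁸ mol L⁻¹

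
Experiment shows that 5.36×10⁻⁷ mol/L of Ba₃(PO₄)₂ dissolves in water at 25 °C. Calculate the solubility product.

Ba₃(PO₄)₂(s) ⇌ 3 Ba²⁺(aq) + 2 PO₄³⁻(aq)
Call the molar solubility s, so that [Ba²⁺] = 3s and [PO₄³⁻] = 2s.
Ksp = [Ba²⁺]^3[PO₄³⁻]^2 = (3s)^3 · (2s)^2 = 108s^5
Ksp = 108 × (5.36×10⁻⁷)^5 = 4.78×10⁻³⁰

Ksp = 4.78×10⁻³⁰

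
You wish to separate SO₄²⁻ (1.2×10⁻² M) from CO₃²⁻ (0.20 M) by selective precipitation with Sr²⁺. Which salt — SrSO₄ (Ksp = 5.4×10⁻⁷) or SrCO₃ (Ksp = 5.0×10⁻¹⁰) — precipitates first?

SrCO₃

A salt starts to precipitate once the ion product Q reaches its Ksp.
For SrSO₄: [Sr²⁺] = (Ksp/[SO₄²⁻]) = 4.5×10⁻⁵ M
For SrCO₃: [Sr²⁺] = (Ksp/[CO₃²⁻]) = 2.5×10⁻⁹ M
SrCO₃ requires the lower [Sr²⁺], so it precipitates first.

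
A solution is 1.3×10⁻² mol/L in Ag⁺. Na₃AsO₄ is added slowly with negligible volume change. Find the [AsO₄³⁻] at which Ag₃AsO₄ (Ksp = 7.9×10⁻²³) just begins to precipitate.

3.6×10⁻¹⁷ M

Precipitation begins when Q = Ksp.
Ag₃AsO₄(s) ⇌ 3 Ag⁺(aq) + AsO₄³⁻(aq)
Ksp = [Ag⁺]^3[AsO₄³⁻] = [AsO₄³⁻](1.3×10⁻²)^3
[AsO₄³⁻] = 7.9×10⁻²³ / (1.3×10⁻²)^3 = 3.6×10⁻¹⁷
[AsO₄³⁻] = 3.6×10⁻¹⁷ mol/L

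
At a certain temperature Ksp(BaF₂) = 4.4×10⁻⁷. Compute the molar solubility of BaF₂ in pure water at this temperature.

4.8×10⁻³ M

BaF₂(s) ⇌ Ba²⁺(aq) + 2 F⁻(aq)
If s mol/L of BaF₂ dissolves, [Ba²⁺] = s and [F⁻] = 2s.
Ksp = [Ba²⁺][F⁻]^2 = s · (2s)^2 = 4s^3
4s^3 = 4.4×10⁻⁷  ⇒  s^3 = 1.1×10⁻⁷
s = (1.1×10⁻⁷)^(1/3) = 4.8×10⁻³ mol/L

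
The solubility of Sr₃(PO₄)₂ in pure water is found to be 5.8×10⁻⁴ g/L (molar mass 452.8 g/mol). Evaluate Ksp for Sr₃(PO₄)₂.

Ksp = 3.7×10⁻²⁸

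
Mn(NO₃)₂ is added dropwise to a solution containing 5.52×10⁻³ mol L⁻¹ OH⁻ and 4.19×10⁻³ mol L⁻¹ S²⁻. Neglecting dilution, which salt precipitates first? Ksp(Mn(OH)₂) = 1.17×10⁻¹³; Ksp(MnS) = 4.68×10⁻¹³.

The threshold for precipitation is Q = Ksp.
For Mn(OH)₂: [Mn²⁺] = (Ksp/[OH⁻]^2) = 3.84×10⁻⁹ mol L⁻¹
For MnS: [Mn²⁺] = (Ksp/[S²⁻]) = 1.12×10⁻¹⁰ mol L⁻¹
MnS requires the lower [Mn²⁺], so it precipitates first.

MnS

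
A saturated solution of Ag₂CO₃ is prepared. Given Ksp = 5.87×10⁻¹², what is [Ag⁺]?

Ag₂CO₃(s) ⇌ 2 Ag⁺(aq) + CO₃²⁻(aq)
If s mol/L of Ag₂CO₃ dissolves, [Ag⁺] = 2s and [CO₃²⁻] = s.
Ksp = [Ag⁺]^2[CO₃²⁻] = (2s)^2 · s = 4s^3 = 5.87×10⁻¹²
s = 1.14×10⁻⁴ mol L⁻¹
[Ag⁺] = 2s = 2.27×10⁻⁴ mol L⁻¹

2.27×10⁻⁴ M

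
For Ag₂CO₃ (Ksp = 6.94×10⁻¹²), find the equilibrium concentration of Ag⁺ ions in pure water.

2.40×10⁻⁴ M

Ag₂CO₃(s) ⇌ 2 Ag⁺(aq) + CO₃²⁻(aq)
With molar solubility s: [Ag⁺] = 2s, [CO₃²⁻] = s.
Ksp = [Ag⁺]^2[CO₃²⁻] = (2s)^2 · s = 4s^3 = 6.94×10⁻¹²
s = 1.20×10⁻⁴ mol L⁻¹
[Ag⁺] = 2s = 2.40×10⁻⁴ mol L⁻¹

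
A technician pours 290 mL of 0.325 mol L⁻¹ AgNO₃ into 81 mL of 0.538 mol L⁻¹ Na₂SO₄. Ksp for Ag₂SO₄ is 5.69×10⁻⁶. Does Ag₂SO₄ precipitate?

Yes

Total volume after mixing = 290 + 81 = 371 mL.
[Ag⁺] = (0.325)(290)/371 = 0.254 mol L⁻¹
[SO₄²⁻] = (0.538)(81)/371 = 0.117 mol L⁻¹
Q = [Ag⁺]^2[SO₄²⁻] = 7.58×10⁻³
Because Q > Ksp (7.58×10⁻³ vs 5.69×10⁻⁶), a precipitate of Ag₂SO₄ forms.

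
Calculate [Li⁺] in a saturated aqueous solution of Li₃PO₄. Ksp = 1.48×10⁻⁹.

Li₃PO₄(s) ⇌ 3 Li⁺(aq) + PO₄³⁻(aq)
Let s be the molar solubility. Then [Li⁺] = 3s and [PO₄³⁻] = s.
Ksp = [Li⁺]^3[PO₄³⁻] = (3s)^3 · s = 27s^4 = 1.48×10⁻⁹
s = 2.72×10⁻³ M
[Li⁺] = 3s = 8.16×10⁻³ M

8.16×10⁻³ M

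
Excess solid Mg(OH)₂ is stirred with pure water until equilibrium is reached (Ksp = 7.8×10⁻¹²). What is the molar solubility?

Mg(OH)₂(s) ⇌ Mg²⁺(aq) + 2 OH⁻(aq)
If s mol/L of Mg(OH)₂ dissolves, [Mg²⁺] = s and [OH⁻] = 2s.
Ksp = [Mg²⁺][OH⁻]^2 = s · (2s)^2 = 4s^3
4s^3 = 7.8×10⁻¹²  ⇒  s^3 = 2.0×10⁻¹²
s = (2.0×10⁻¹²)^(1/3) = 1.2×10⁻⁴ M

1.2×10⁻⁴ M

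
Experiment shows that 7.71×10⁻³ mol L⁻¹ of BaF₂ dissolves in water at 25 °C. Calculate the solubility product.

BaF₂(s) ⇌ Ba²⁺(aq) + 2 F⁻(aq)
Call the molar solubility s, so that [Ba²⁺] = s and [F⁻] = 2s.
Ksp = [Ba²⁺][F⁻]^2 = s · (2s)^2 = 4s^3
Ksp = 4 × (7.71×10⁻³)^3 = 1.83×10⁻⁶

Ksp = 1.83×10⁻⁶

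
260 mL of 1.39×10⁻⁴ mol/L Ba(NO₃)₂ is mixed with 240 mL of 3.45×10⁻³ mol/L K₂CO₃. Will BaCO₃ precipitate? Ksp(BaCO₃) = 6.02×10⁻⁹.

After mixing, V = 260 mL + 240 mL = 500 mL.
[Ba²⁺] = (1.39×10⁻⁴)(260)/500 = 7.23×10⁻⁵ mol/L
[CO₃²⁻] = (3.45×10⁻³)(240)/500 = 1.66×10⁻³ mol/L
Q = [Ba²⁺][CO₃²⁻] = 1.20×10⁻⁷
Because Q > Ksp (1.20×10⁻⁷ vs 6.02×10⁻⁹), a precipitate of BaCO₃ forms.

Yes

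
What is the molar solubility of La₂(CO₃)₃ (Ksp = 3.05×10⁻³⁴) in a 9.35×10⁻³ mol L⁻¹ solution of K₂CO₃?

La₂(CO₃)₃(s) ⇌ 2 La³⁺(aq) + 3 CO₃²⁻(aq)
Let s be the solubility of La₂(CO₃)₃ here. The common ion gives [CO₃²⁻] ≈ 9.35×10⁻³ mol L⁻¹, and [La³⁺] = 2s.
Ksp = [La³⁺]^2[CO₃²⁻]^3 = (2s)^2(9.35×10⁻³)^3
(2s)^2 = 3.05×10⁻³⁴ / (9.35×10⁻³)^3 = 3.73×10⁻²⁸
s = 9.66×10⁻¹⁵ mol L⁻¹

9.66×10⁻¹⁵ M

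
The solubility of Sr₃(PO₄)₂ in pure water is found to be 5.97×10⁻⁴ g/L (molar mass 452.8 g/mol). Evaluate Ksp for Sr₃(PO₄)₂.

Convert to molarity: s = 5.97×10⁻⁴ / 452.8 = 1.3185×10⁻⁶ mol/L
Sr₃(PO₄)₂(s) ⇌ 3 Sr²⁺(aq) + 2 PO₄³⁻(aq)
Call the molar solubility s, so that [Sr²⁺] = 3s and [PO₄³⁻] = 2s.
Ksp = [Sr²⁺]^3[PO₄³⁻]^2 = (3s)^3 · (2s)^2 = 108s^5
Ksp = 108 × (1.3185×10⁻⁶)^5 = 4.30×10⁻²⁸

Ksp = 4.30×10⁻²⁸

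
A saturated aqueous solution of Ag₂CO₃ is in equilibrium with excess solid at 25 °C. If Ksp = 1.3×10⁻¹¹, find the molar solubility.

Ag₂CO₃(s) ⇌ 2 Ag⁺(aq) + CO₃²⁻(aq)
With molar solubility s: [Ag⁺] = 2s, [CO₃²⁻] = s.
Ksp = [Ag⁺]^2[CO₃²⁻] = (2s)^2 · s = 4s^3
4s^3 = 1.3×10⁻¹¹  ⇒  s^3 = 3.3×10⁻¹²
Taking the 3rd root, s = 1.5×10⁻⁴ mol L⁻¹.

1.5×10⁻⁴ M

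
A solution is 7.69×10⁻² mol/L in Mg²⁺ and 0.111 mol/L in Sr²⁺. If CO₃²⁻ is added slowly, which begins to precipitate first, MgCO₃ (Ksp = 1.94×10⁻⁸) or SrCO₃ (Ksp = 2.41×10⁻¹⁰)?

Each salt precipitates once Q = Ksp for that salt.
For MgCO₃: [CO₃²⁻] = (Ksp/[Mg²⁺]) = 2.52×10⁻⁷ mol/L
For SrCO₃: [CO₃²⁻] = (Ksp/[Sr²⁺]) = 2.17×10⁻⁹ mol/L
The smaller threshold [CO₃²⁻] is reached first, so SrCO₃ precipitates first.

SrCO₃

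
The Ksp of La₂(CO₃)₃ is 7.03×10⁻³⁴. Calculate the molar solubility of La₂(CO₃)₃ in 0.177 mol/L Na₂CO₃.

La₂(CO₃)₃(s) ⇌ 2 La³⁺(aq) + 3 CO₃²⁻(aq)
The solution already contains CO₃²⁻ at 0.177 mol/L. Let s be the molar solubility of La₂(CO₃)₃.
[CO₃²⁻] ≈ 0.177 mol/L (common ion dominates); [La³⁺] = 2s.
Ksp = [La³⁺]^2[CO₃²⁻]^3 = (2s)^2(0.177)^3
(2s)^2 = 7.03×10⁻³⁴ / (0.177)^3 = 1.27×10⁻³¹
s = 1.78×10⁻¹⁶ mol/L

1.78×10⁻¹⁶ M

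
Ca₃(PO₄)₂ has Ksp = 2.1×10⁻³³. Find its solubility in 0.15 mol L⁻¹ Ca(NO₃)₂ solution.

3.9×10⁻¹⁶ M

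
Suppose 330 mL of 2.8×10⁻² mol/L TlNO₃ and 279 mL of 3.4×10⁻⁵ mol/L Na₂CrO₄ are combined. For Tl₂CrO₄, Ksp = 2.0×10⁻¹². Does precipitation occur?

After mixing, V = 330 mL + 279 mL = 609 mL.
[Tl⁺] = (2.8×10⁻²)(330)/609 = 1.5×10⁻² mol/L
[CrO₄²⁻] = (3.4×10⁻⁵)(279)/609 = 1.6×10⁻⁵ mol/L
Q = [Tl⁺]^2[CrO₄²⁻] = 3.6×10⁻⁹
Because Q > Ksp (3.6×10⁻⁹ vs 2.0×10⁻¹²), a precipitate of Tl₂CrO₄ forms.

Yes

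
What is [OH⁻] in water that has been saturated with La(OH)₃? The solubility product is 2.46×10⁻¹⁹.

La(OH)₃(s) ⇌ La³⁺(aq) + 3 OH⁻(aq)
With molar solubility s: [La³⁺] = s, [OH⁻] = 3s.
Ksp = [La³⁺][OH⁻]^3 = s · (3s)^3 = 27s^4 = 2.46×10⁻¹⁹
s = 9.77×10⁻⁶ mol/L
[OH⁻] = 3s = 2.93×10⁻⁵ mol/L

2.93×10⁻⁵ M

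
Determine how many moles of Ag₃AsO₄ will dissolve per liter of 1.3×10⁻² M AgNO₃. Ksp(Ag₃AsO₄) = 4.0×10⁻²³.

Ag₃AsO₄(s) ⇌ 3 Ag⁺(aq) + AsO₄³⁻(aq)
The solution already contains Ag⁺ at 1.3×10⁻² M. Let s be the molar solubility of Ag₃AsO₄.
[Ag⁺] ≈ 1.3×10⁻² M (common ion dominates); [AsO₄³⁻] = s.
Ksp = [Ag⁺]^3[AsO₄³⁻] = (1.3×10⁻²)^3s
s = 4.0×10⁻²³ / (1.3×10⁻²)^3 = 1.8×10⁻¹⁷
s = 1.8×10⁻¹⁷ M

1.8×10⁻¹⁷ M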